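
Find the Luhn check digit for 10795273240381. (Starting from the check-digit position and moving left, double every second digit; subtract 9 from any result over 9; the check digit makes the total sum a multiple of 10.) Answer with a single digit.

Partial digits right→left: 1 8 3 0 4 2 3 7 2 5 9 7 0 1
Double every second digit counting from the check-digit position (so the 1st, 3rd, 5th, ... of the partial from the right).
  doubled (with −9 where >9): 2 6 8 6 4 9 0 → sum 35
  kept as-is: 8 0 2 7 5 7 1 → sum 30
Total = 35 + 30 = 65.
Check digit = (10 − (65 mod 10)) mod 10 = 5.

5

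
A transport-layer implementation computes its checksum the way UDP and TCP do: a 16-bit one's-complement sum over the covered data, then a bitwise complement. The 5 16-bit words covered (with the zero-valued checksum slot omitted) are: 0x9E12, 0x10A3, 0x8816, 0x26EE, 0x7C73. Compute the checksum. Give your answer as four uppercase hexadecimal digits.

25D2

One's-complement addition (fold any carry out of bit 15 back into bit 0):
  0x9E12 + 0x10A3 = 0x0AEB5
  0xAEB5 + 0x8816 = 0x136CB → wrap carry → 0x36CC
  0x36CC + 0x26EE = 0x05DBA
  0x5DBA + 0x7C73 = 0x0DA2D
One's-complement sum = 0xDA2D.
Checksum = ~0xDA2D & 0xFFFF = 0x25D2.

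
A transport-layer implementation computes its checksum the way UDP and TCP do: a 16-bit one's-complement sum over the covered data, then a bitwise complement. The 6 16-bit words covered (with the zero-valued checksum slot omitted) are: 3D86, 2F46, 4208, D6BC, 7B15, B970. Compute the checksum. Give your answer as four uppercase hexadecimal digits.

45E8

One's-complement addition (fold any carry out of bit 15 back into bit 0):
  0x3D86 + 0x2F46 = 0x06CCC
  0x6CCC + 0x4208 = 0x0AED4
  0xAED4 + 0xD6BC = 0x18590 → wrap carry → 0x8591
  0x8591 + 0x7B15 = 0x100A6 → wrap carry → 0x00A7
  0x00A7 + 0xB970 = 0x0BA17
One's-complement sum = 0xBA17.
Checksum = ~0xBA17 & 0xFFFF = 0x45E8.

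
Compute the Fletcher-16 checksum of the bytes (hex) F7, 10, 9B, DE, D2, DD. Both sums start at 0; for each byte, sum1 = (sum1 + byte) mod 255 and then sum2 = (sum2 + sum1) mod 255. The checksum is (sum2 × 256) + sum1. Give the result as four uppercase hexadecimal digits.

AE33

Running sums (mod 255):
  after byte 0 (F7): sum1=247, sum2=247
  after byte 1 (10): sum1=8, sum2=0
  after byte 2 (9B): sum1=163, sum2=163
  after byte 3 (DE): sum1=130, sum2=38
  after byte 4 (D2): sum1=85, sum2=123
  after byte 5 (DD): sum1=51, sum2=174
Checksum = sum2·256 + sum1 = 174·256 + 51 = 44595 = 0xAE33.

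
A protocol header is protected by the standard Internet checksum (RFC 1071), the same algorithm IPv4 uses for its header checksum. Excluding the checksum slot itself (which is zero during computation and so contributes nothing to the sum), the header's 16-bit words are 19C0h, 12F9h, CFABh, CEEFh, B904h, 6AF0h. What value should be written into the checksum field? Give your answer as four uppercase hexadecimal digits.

10B6

One's-complement addition (fold any carry out of bit 15 back into bit 0):
  0x19C0 + 0x12F9 = 0x02CB9
  0x2CB9 + 0xCFAB = 0x0FC64
  0xFC64 + 0xCEEF = 0x1CB53 → wrap carry → 0xCB54
  0xCB54 + 0xB904 = 0x18458 → wrap carry → 0x8459
  0x8459 + 0x6AF0 = 0x0EF49
One's-complement sum = 0xEF49.
Checksum = ~0xEF49 & 0xFFFF = 0x10B6.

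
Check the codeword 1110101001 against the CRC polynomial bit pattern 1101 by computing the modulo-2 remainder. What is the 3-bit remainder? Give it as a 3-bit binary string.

000

Modulo-2 division of 1110101001 by 1101:
  pos 0: 1110 XOR 1101 = 0011
  pos 2: 1110 XOR 1101 = 0011
  pos 4: 1110 XOR 1101 = 0011
  pos 6: 1101 XOR 1101 = 0000
Remainder = 000 (zero — the frame passes the CRC check).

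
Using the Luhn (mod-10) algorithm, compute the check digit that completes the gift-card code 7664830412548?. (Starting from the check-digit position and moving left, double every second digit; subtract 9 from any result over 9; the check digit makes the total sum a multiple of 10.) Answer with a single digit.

2

Partial digits right→left: 8 4 5 2 1 4 0 3 8 4 6 6 7
Double every second digit counting from the check-digit position (so the 1st, 3rd, 5th, ... of the partial from the right).
  doubled (with −9 where >9): 7 1 2 0 7 3 5 → sum 25
  kept as-is: 4 2 4 3 4 6 → sum 23
Total = 25 + 23 = 48.
Check digit = (10 − (48 mod 10)) mod 10 = 2.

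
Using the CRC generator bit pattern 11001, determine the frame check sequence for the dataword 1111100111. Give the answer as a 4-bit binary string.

1010

Append 4 zeros: 11111001110000. Divide by 11001 (XOR where the leading bit is 1):
  pos 0: 11111 XOR 11001 = 00110
  pos 2: 11000 XOR 11001 = 00001
  pos 6: 11110 XOR 11001 = 00111
  pos 8: 11100 XOR 11001 = 00101
Remainder (last 4 bits) = 1010. This is the CRC / FCS.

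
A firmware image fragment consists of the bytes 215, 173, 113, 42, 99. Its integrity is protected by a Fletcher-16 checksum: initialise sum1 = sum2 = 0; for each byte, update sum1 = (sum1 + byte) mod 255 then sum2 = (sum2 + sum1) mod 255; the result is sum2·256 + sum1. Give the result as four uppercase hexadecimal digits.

F984

Running sums (mod 255):
  after byte 0 (215): sum1=215, sum2=215
  after byte 1 (173): sum1=133, sum2=93
  after byte 2 (113): sum1=246, sum2=84
  after byte 3 (42): sum1=33, sum2=117
  after byte 4 (99): sum1=132, sum2=249
Checksum = sum2·256 + sum1 = 249·256 + 132 = 63876 = 0xF984.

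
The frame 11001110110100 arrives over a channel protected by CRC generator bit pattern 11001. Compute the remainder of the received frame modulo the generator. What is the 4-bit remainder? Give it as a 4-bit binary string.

Modulo-2 division of 11001110110100 by 11001:
  pos 0: 11001 XOR 11001 = 00000
  pos 5: 11011 XOR 11001 = 00010
  pos 8: 10010 XOR 11001 = 01011
  pos 9: 10110 XOR 11001 = 01111
Remainder = 1111 (nonzero — an error is detected).

1111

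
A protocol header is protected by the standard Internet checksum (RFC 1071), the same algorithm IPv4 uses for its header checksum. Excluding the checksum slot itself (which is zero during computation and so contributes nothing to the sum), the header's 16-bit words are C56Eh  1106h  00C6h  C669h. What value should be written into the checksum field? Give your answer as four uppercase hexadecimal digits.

625B

One's-complement addition (fold any carry out of bit 15 back into bit 0):
  0xC56E + 0x1106 = 0x0D674
  0xD674 + 0x00C6 = 0x0D73A
  0xD73A + 0xC669 = 0x19DA3 → wrap carry → 0x9DA4
One's-complement sum = 0x9DA4.
Checksum = ~0x9DA4 & 0xFFFF = 0x625B.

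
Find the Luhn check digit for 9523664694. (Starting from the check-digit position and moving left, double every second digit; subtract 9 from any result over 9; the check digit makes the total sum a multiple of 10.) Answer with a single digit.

Partial digits right→left: 4 9 6 4 6 6 3 2 5 9
Double every second digit counting from the check-digit position (so the 1st, 3rd, 5th, ... of the partial from the right).
  doubled (with −9 where >9): 8 3 3 6 1 → sum 21
  kept as-is: 9 4 6 2 9 → sum 30
Total = 21 + 30 = 51.
Check digit = (10 − (51 mod 10)) mod 10 = 9.

9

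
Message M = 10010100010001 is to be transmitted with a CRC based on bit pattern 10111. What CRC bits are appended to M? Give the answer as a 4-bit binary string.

Append 4 zeros: 100101000100010000. Divide by 10111 (XOR where the leading bit is 1):
  pos 0: 10010 XOR 10111 = 00101
  pos 2: 10110 XOR 10111 = 00001
  pos 6: 10010 XOR 10111 = 00101
  pos 8: 10100 XOR 10111 = 00011
  pos 11: 11100 XOR 10111 = 01011
  pos 12: 10110 XOR 10111 = 00001
Remainder (last 4 bits) = 0010. This is the CRC / FCS.

0010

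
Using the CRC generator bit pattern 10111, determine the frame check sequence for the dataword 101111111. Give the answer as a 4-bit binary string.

0011

Append 4 zeros: 1011111110000. Divide by 10111 (XOR where the leading bit is 1):
  pos 0: 10111 XOR 10111 = 00000
  pos 5: 11110 XOR 10111 = 01001
  pos 6: 10010 XOR 10111 = 00101
  pos 8: 10100 XOR 10111 = 00011
Remainder (last 4 bits) = 0011. This is the CRC / FCS.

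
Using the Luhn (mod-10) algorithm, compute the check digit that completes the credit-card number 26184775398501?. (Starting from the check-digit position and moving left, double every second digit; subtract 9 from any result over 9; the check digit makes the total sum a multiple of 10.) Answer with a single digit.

Partial digits right→left: 1 0 5 8 9 3 5 7 7 4 8 1 6 2
Double every second digit counting from the check-digit position (so the 1st, 3rd, 5th, ... of the partial from the right).
  doubled (with −9 where >9): 2 1 9 1 5 7 3 → sum 28
  kept as-is: 0 8 3 7 4 1 2 → sum 25
Total = 28 + 25 = 53.
Check digit = (10 − (53 mod 10)) mod 10 = 7.

7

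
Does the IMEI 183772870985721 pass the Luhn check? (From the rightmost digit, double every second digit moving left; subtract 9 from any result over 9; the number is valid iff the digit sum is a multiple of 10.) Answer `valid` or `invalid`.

From the right, keep odd positions and double even positions (subtract 9 from any doubled value over 9):
  doubled (positions 2,4,...): 4 1 9 5 4 5 7 → sum 35
  kept (positions 1,3,...): 1 7 8 0 8 7 3 1 → sum 35
Total = 70.
70 mod 10 = 0, so the number is valid.

valid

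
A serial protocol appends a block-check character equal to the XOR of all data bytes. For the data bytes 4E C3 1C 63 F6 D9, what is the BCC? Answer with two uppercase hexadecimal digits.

DD

XOR the bytes together:
  start with 0x4E
  0x4E ⊕ 0xC3 = 0x8D
  0x8D ⊕ 0x1C = 0x91
  0x91 ⊕ 0x63 = 0xF2
  0xF2 ⊕ 0xF6 = 0x04
  0x04 ⊕ 0xD9 = 0xDD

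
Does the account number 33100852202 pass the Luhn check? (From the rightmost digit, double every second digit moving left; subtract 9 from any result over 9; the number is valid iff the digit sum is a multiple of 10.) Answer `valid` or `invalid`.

From the right, keep odd positions and double even positions (subtract 9 from any doubled value over 9):
  doubled (positions 2,4,...): 0 4 7 0 6 → sum 17
  kept (positions 1,3,...): 2 2 5 0 1 3 → sum 13
Total = 30.
30 mod 10 = 0, so the number is valid.

valid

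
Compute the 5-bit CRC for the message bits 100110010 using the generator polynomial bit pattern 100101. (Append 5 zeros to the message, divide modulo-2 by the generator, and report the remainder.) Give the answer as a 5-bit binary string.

11101

Append 5 zeros: 10011001000000. Divide by 100101 (XOR where the leading bit is 1):
  pos 0: 100110 XOR 100101 = 000011
  pos 4: 110100 XOR 100101 = 010001
  pos 5: 100010 XOR 100101 = 000111
  pos 8: 111000 XOR 100101 = 011101
Remainder (last 5 bits) = 11101. This is the CRC / FCS.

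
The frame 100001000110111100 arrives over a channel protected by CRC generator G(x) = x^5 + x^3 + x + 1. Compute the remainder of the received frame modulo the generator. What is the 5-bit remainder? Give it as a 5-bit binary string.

00000

Modulo-2 division of 100001000110111100 by 101011:
  pos 0: 100001 XOR 101011 = 001010
  pos 2: 101000 XOR 101011 = 000011
  pos 6: 110110 XOR 101011 = 011101
  pos 7: 111011 XOR 101011 = 010000
  pos 8: 100001 XOR 101011 = 001010
  pos 10: 101011 XOR 101011 = 000000
Remainder = 00000 (zero — the frame passes the CRC check).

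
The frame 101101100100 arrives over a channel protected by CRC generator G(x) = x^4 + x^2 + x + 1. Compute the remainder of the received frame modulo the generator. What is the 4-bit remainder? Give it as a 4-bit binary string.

Modulo-2 division of 101101100100 by 10111:
  pos 0: 10110 XOR 10111 = 00001
  pos 4: 11100 XOR 10111 = 01011
  pos 5: 10111 XOR 10111 = 00000
Remainder = 0000 (zero — the frame passes the CRC check).

0000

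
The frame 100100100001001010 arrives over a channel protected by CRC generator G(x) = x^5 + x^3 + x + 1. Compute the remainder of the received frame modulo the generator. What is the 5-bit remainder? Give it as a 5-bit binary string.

00000

Modulo-2 division of 100100100001001010 by 101011:
  pos 0: 100100 XOR 101011 = 001111
  pos 2: 111110 XOR 101011 = 010101
  pos 3: 101010 XOR 101011 = 000001
  pos 8: 100100 XOR 101011 = 001111
  pos 10: 111110 XOR 101011 = 010101
  pos 11: 101011 XOR 101011 = 000000
Remainder = 00000 (zero — the frame passes the CRC check).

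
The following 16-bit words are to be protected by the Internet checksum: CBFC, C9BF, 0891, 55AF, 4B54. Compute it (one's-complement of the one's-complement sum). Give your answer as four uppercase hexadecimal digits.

C0AE

One's-complement addition (fold any carry out of bit 15 back into bit 0):
  0xCBFC + 0xC9BF = 0x195BB → wrap carry → 0x95BC
  0x95BC + 0x0891 = 0x09E4D
  0x9E4D + 0x55AF = 0x0F3FC
  0xF3FC + 0x4B54 = 0x13F50 → wrap carry → 0x3F51
One's-complement sum = 0x3F51.
Checksum = ~0x3F51 & 0xFFFF = 0xC0AE.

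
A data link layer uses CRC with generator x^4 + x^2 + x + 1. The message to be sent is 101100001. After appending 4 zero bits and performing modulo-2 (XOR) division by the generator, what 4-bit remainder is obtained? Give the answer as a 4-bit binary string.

0101

Append 4 zeros: 1011000010000. Divide by 10111 (XOR where the leading bit is 1):
  pos 0: 10110 XOR 10111 = 00001
  pos 4: 10001 XOR 10111 = 00110
  pos 6: 11000 XOR 10111 = 01111
  pos 7: 11110 XOR 10111 = 01001
  pos 8: 10010 XOR 10111 = 00101
Remainder (last 4 bits) = 0101. This is the CRC / FCS.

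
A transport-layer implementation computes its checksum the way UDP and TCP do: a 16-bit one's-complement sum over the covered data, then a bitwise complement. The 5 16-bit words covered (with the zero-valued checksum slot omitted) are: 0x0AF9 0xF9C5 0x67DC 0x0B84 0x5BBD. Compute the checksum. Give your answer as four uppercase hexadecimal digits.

One's-complement addition (fold any carry out of bit 15 back into bit 0):
  0x0AF9 + 0xF9C5 = 0x104BE → wrap carry → 0x04BF
  0x04BF + 0x67DC = 0x06C9B
  0x6C9B + 0x0B84 = 0x0781F
  0x781F + 0x5BBD = 0x0D3DC
One's-complement sum = 0xD3DC.
Checksum = ~0xD3DC & 0xFFFF = 0x2C23.

2C23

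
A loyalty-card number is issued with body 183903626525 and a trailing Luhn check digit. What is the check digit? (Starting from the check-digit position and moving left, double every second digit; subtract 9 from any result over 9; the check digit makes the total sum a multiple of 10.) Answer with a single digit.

4

Partial digits right→left: 5 2 5 6 2 6 3 0 9 3 8 1
Double every second digit counting from the check-digit position (so the 1st, 3rd, 5th, ... of the partial from the right).
  doubled (with −9 where >9): 1 1 4 6 9 7 → sum 28
  kept as-is: 2 6 6 0 3 1 → sum 18
Total = 28 + 18 = 46.
Check digit = (10 − (46 mod 10)) mod 10 = 4.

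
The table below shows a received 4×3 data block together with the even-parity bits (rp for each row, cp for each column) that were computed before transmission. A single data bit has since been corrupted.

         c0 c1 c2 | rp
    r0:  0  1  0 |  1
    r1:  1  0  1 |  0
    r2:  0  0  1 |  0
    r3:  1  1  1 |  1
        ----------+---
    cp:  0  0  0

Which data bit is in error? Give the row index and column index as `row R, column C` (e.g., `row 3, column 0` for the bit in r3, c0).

Recompute each row's even parity and compare to rp:
  r0: data parity 1, sent rp 1 → ok
  r1: data parity 0, sent rp 0 → ok
  r2: data parity 1, sent rp 0 → mismatch
  r3: data parity 1, sent rp 1 → ok
Recompute each column's even parity and compare to cp:
  c0: data parity 0, sent cp 0 → ok
  c1: data parity 0, sent cp 0 → ok
  c2: data parity 1, sent cp 0 → mismatch
Exactly one row (r2) and one column (c2) fail → the flipped bit is at their intersection.

row 2, column 2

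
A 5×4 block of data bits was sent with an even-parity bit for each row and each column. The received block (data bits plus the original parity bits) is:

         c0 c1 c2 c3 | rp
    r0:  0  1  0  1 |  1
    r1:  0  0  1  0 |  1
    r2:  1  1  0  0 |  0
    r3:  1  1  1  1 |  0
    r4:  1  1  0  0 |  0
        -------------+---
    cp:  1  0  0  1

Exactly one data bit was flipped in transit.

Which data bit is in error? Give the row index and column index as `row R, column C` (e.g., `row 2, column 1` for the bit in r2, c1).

Recompute each row's even parity and compare to rp:
  r0: data parity 0, sent rp 1 → mismatch
  r1: data parity 1, sent rp 1 → ok
  r2: data parity 0, sent rp 0 → ok
  r3: data parity 0, sent rp 0 → ok
  r4: data parity 0, sent rp 0 → ok
Recompute each column's even parity and compare to cp:
  c0: data parity 1, sent cp 1 → ok
  c1: data parity 0, sent cp 0 → ok
  c2: data parity 0, sent cp 0 → ok
  c3: data parity 0, sent cp 1 → mismatch
Exactly one row (r0) and one column (c3) fail → the flipped bit is at their intersection.

row 0, column 3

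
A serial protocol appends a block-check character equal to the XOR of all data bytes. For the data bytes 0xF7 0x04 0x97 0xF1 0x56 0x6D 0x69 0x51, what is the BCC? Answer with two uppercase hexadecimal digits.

96

XOR the bytes together:
  start with 0xF7
  0xF7 ⊕ 0x04 = 0xF3
  0xF3 ⊕ 0x97 = 0x64
  0x64 ⊕ 0xF1 = 0x95
  0x95 ⊕ 0x56 = 0xC3
  0xC3 ⊕ 0x6D = 0xAE
  0xAE ⊕ 0x69 = 0xC7
  0xC7 ⊕ 0x51 = 0x96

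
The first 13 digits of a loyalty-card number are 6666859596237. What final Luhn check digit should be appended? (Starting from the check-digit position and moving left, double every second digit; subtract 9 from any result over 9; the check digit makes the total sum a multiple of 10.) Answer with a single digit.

Partial digits right→left: 7 3 2 6 9 5 9 5 8 6 6 6 6
Double every second digit counting from the check-digit position (so the 1st, 3rd, 5th, ... of the partial from the right).
  doubled (with −9 where >9): 5 4 9 9 7 3 3 → sum 40
  kept as-is: 3 6 5 5 6 6 → sum 31
Total = 40 + 31 = 71.
Check digit = (10 − (71 mod 10)) mod 10 = 9.

9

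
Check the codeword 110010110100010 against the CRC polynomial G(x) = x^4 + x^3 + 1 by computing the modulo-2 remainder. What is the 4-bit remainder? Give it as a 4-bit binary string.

0000

Modulo-2 division of 110010110100010 by 11001:
  pos 0: 11001 XOR 11001 = 00000
  pos 6: 11010 XOR 11001 = 00011
  pos 9: 11001 XOR 11001 = 00000
Remainder = 0000 (zero — the frame passes the CRC check).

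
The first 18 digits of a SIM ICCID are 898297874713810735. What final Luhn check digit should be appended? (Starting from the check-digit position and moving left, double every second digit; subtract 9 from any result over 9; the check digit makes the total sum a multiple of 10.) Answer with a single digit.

9

Partial digits right→left: 5 3 7 0 1 8 3 1 7 4 7 8 7 9 2 8 9 8
Double every second digit counting from the check-digit position (so the 1st, 3rd, 5th, ... of the partial from the right).
  doubled (with −9 where >9): 1 5 2 6 5 5 5 4 9 → sum 42
  kept as-is: 3 0 8 1 4 8 9 8 8 → sum 49
Total = 42 + 49 = 91.
Check digit = (10 − (91 mod 10)) mod 10 = 9.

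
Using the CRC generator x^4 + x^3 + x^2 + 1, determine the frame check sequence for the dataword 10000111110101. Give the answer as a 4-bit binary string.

1111

Append 4 zeros: 100001111101010000. Divide by 11101 (XOR where the leading bit is 1):
  pos 0: 10000 XOR 11101 = 01101
  pos 1: 11011 XOR 11101 = 00110
  pos 3: 11011 XOR 11101 = 00110
  pos 5: 11011 XOR 11101 = 00110
  pos 7: 11001 XOR 11101 = 00100
  pos 9: 10001 XOR 11101 = 01100
  pos 10: 11000 XOR 11101 = 00101
  pos 12: 10100 XOR 11101 = 01001
  pos 13: 10010 XOR 11101 = 01111
Remainder (last 4 bits) = 1111. This is the CRC / FCS.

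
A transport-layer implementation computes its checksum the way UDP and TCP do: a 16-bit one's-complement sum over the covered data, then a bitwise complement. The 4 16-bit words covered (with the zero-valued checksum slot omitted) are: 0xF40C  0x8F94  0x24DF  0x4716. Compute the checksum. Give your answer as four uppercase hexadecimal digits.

One's-complement addition (fold any carry out of bit 15 back into bit 0):
  0xF40C + 0x8F94 = 0x183A0 → wrap carry → 0x83A1
  0x83A1 + 0x24DF = 0x0A880
  0xA880 + 0x4716 = 0x0EF96
One's-complement sum = 0xEF96.
Checksum = ~0xEF96 & 0xFFFF = 0x1069.

1069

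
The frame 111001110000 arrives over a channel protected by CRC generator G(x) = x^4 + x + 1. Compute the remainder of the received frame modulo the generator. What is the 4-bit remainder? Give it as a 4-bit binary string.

Modulo-2 division of 111001110000 by 10011:
  pos 0: 11100 XOR 10011 = 01111
  pos 1: 11111 XOR 10011 = 01100
  pos 2: 11001 XOR 10011 = 01010
  pos 3: 10101 XOR 10011 = 00110
  pos 5: 11000 XOR 10011 = 01011
  pos 6: 10110 XOR 10011 = 00101
Remainder = 1010 (nonzero — an error is detected).

1010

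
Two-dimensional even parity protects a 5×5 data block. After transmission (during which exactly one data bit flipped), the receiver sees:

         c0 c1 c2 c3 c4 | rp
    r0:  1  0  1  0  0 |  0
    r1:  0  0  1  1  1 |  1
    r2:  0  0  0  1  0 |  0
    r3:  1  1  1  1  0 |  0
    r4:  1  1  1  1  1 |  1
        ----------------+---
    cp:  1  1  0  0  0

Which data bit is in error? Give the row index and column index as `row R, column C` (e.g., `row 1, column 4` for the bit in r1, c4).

row 2, column 1

Recompute each row's even parity and compare to rp:
  r0: data parity 0, sent rp 0 → ok
  r1: data parity 1, sent rp 1 → ok
  r2: data parity 1, sent rp 0 → mismatch
  r3: data parity 0, sent rp 0 → ok
  r4: data parity 1, sent rp 1 → ok
Recompute each column's even parity and compare to cp:
  c0: data parity 1, sent cp 1 → ok
  c1: data parity 0, sent cp 1 → mismatch
  c2: data parity 0, sent cp 0 → ok
  c3: data parity 0, sent cp 0 → ok
  c4: data parity 0, sent cp 0 → ok
Exactly one row (r2) and one column (c1) fail → the flipped bit is at their intersection.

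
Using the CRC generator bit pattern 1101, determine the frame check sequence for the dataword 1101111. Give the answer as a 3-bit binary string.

Append 3 zeros: 1101111000. Divide by 1101 (XOR where the leading bit is 1):
  pos 0: 1101 XOR 1101 = 0000
  pos 4: 1110 XOR 1101 = 0011
  pos 6: 1100 XOR 1101 = 0001
Remainder (last 3 bits) = 001. This is the CRC / FCS.

001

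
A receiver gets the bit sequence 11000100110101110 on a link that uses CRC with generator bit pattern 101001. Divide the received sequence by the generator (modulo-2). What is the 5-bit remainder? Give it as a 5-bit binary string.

Modulo-2 division of 11000100110101110 by 101001:
  pos 0: 110001 XOR 101001 = 011000
  pos 1: 110000 XOR 101001 = 011001
  pos 2: 110010 XOR 101001 = 011011
  pos 3: 110111 XOR 101001 = 011110
  pos 4: 111101 XOR 101001 = 010100
  pos 5: 101000 XOR 101001 = 000001
  pos 10: 110111 XOR 101001 = 011110
  pos 11: 111100 XOR 101001 = 010101
Remainder = 10101 (nonzero — an error is detected).

10101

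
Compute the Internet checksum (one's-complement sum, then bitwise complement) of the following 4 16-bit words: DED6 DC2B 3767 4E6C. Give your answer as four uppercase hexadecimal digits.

One's-complement addition (fold any carry out of bit 15 back into bit 0):
  0xDED6 + 0xDC2B = 0x1BB01 → wrap carry → 0xBB02
  0xBB02 + 0x3767 = 0x0F269
  0xF269 + 0x4E6C = 0x140D5 → wrap carry → 0x40D6
One's-complement sum = 0x40D6.
Checksum = ~0x40D6 & 0xFFFF = 0xBF29.

BF29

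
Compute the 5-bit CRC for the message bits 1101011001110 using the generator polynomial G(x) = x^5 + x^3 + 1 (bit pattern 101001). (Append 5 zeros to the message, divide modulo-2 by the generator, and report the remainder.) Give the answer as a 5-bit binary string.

00011

Append 5 zeros: 110101100111000000. Divide by 101001 (XOR where the leading bit is 1):
  pos 0: 110101 XOR 101001 = 011100
  pos 1: 111001 XOR 101001 = 010000
  pos 2: 100000 XOR 101001 = 001001
  pos 4: 100101 XOR 101001 = 001100
  pos 6: 110011 XOR 101001 = 011010
  pos 7: 110100 XOR 101001 = 011101
  pos 8: 111010 XOR 101001 = 010011
  pos 9: 100110 XOR 101001 = 001111
  pos 11: 111100 XOR 101001 = 010101
  pos 12: 101010 XOR 101001 = 000011
Remainder (last 5 bits) = 00011. This is the CRC / FCS.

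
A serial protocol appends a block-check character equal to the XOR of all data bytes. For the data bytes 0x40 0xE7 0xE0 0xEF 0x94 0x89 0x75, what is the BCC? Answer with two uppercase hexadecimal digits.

XOR the bytes together:
  start with 0x40
  0x40 ⊕ 0xE7 = 0xA7
  0xA7 ⊕ 0xE0 = 0x47
  0x47 ⊕ 0xEF = 0xA8
  0xA8 ⊕ 0x94 = 0x3C
  0x3C ⊕ 0x89 = 0xB5
  0xB5 ⊕ 0x75 = 0xC0

C0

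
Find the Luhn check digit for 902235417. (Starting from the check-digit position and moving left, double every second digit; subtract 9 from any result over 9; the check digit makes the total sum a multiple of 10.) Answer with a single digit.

0

Partial digits right→left: 7 1 4 5 3 2 2 0 9
Double every second digit counting from the check-digit position (so the 1st, 3rd, 5th, ... of the partial from the right).
  doubled (with −9 where >9): 5 8 6 4 9 → sum 32
  kept as-is: 1 5 2 0 → sum 8
Total = 32 + 8 = 40.
Check digit = (10 − (40 mod 10)) mod 10 = 0.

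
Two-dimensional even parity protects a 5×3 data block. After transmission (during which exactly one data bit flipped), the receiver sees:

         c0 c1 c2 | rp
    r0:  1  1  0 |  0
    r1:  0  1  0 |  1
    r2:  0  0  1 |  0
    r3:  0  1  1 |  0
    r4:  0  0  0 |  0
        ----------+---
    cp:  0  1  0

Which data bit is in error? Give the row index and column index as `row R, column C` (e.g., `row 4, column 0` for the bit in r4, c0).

Recompute each row's even parity and compare to rp:
  r0: data parity 0, sent rp 0 → ok
  r1: data parity 1, sent rp 1 → ok
  r2: data parity 1, sent rp 0 → mismatch
  r3: data parity 0, sent rp 0 → ok
  r4: data parity 0, sent rp 0 → ok
Recompute each column's even parity and compare to cp:
  c0: data parity 1, sent cp 0 → mismatch
  c1: data parity 1, sent cp 1 → ok
  c2: data parity 0, sent cp 0 → ok
Exactly one row (r2) and one column (c0) fail → the flipped bit is at their intersection.

row 2, column 0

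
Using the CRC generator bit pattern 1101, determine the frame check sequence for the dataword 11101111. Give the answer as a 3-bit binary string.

Append 3 zeros: 11101111000. Divide by 1101 (XOR where the leading bit is 1):
  pos 0: 1110 XOR 1101 = 0011
  pos 2: 1111 XOR 1101 = 0010
  pos 4: 1011 XOR 1101 = 0110
  pos 5: 1100 XOR 1101 = 0001
Remainder (last 3 bits) = 100. This is the CRC / FCS.

100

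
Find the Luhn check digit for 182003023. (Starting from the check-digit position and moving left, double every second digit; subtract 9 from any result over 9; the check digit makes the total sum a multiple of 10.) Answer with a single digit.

Partial digits right→left: 3 2 0 3 0 0 2 8 1
Double every second digit counting from the check-digit position (so the 1st, 3rd, 5th, ... of the partial from the right).
  doubled (with −9 where >9): 6 0 0 4 2 → sum 12
  kept as-is: 2 3 0 8 → sum 13
Total = 12 + 13 = 25.
Check digit = (10 − (25 mod 10)) mod 10 = 5.

5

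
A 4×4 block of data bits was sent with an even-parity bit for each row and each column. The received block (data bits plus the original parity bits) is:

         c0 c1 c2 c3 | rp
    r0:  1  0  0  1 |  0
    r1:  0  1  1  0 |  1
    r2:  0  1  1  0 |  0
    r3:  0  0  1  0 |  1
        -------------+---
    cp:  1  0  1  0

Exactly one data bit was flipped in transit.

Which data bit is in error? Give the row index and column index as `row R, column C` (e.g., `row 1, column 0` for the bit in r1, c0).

row 1, column 3

Recompute each row's even parity and compare to rp:
  r0: data parity 0, sent rp 0 → ok
  r1: data parity 0, sent rp 1 → mismatch
  r2: data parity 0, sent rp 0 → ok
  r3: data parity 1, sent rp 1 → ok
Recompute each column's even parity and compare to cp:
  c0: data parity 1, sent cp 1 → ok
  c1: data parity 0, sent cp 0 → ok
  c2: data parity 1, sent cp 1 → ok
  c3: data parity 1, sent cp 0 → mismatch
Exactly one row (r1) and one column (c3) fail → the flipped bit is at their intersection.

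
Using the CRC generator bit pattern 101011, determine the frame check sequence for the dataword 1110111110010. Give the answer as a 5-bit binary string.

10110

Append 5 zeros: 111011111001000000. Divide by 101011 (XOR where the leading bit is 1):
  pos 0: 111011 XOR 101011 = 010000
  pos 1: 100001 XOR 101011 = 001010
  pos 3: 101011 XOR 101011 = 000000
  pos 11: 100000 XOR 101011 = 001011
Remainder (last 5 bits) = 10110. This is the CRC / FCS.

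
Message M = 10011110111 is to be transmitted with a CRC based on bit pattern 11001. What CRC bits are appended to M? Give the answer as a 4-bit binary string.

1101

Append 4 zeros: 100111101110000. Divide by 11001 (XOR where the leading bit is 1):
  pos 0: 10011 XOR 11001 = 01010
  pos 1: 10101 XOR 11001 = 01100
  pos 2: 11001 XOR 11001 = 00000
  pos 8: 11100 XOR 11001 = 00101
  pos 10: 10100 XOR 11001 = 01101
Remainder (last 4 bits) = 1101. This is the CRC / FCS.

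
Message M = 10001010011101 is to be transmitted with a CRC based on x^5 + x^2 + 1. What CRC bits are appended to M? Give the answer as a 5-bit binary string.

10110

Append 5 zeros: 1000101001110100000. Divide by 100101 (XOR where the leading bit is 1):
  pos 0: 100010 XOR 100101 = 000111
  pos 3: 111100 XOR 100101 = 011001
  pos 4: 110011 XOR 100101 = 010110
  pos 5: 101101 XOR 100101 = 001000
  pos 7: 100010 XOR 100101 = 000111
  pos 10: 111100 XOR 100101 = 011001
  pos 11: 110010 XOR 100101 = 010111
  pos 12: 101110 XOR 100101 = 001011
Remainder (last 5 bits) = 10110. This is the CRC / FCS.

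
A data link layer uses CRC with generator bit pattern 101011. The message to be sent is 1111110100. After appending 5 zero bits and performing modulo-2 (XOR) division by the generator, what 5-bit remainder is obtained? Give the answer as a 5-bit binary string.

Append 5 zeros: 111111010000000. Divide by 101011 (XOR where the leading bit is 1):
  pos 0: 111111 XOR 101011 = 010100
  pos 1: 101000 XOR 101011 = 000011
  pos 5: 111000 XOR 101011 = 010011
  pos 6: 100110 XOR 101011 = 001101
  pos 8: 110100 XOR 101011 = 011111
  pos 9: 111110 XOR 101011 = 010101
Remainder (last 5 bits) = 10101. This is the CRC / FCS.

10101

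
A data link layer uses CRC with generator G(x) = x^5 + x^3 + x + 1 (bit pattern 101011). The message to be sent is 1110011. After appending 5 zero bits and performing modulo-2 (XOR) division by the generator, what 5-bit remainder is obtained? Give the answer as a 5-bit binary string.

Append 5 zeros: 111001100000. Divide by 101011 (XOR where the leading bit is 1):
  pos 0: 111001 XOR 101011 = 010010
  pos 1: 100101 XOR 101011 = 001110
  pos 3: 111000 XOR 101011 = 010011
  pos 4: 100110 XOR 101011 = 001101
  pos 6: 110100 XOR 101011 = 011111
Remainder (last 5 bits) = 11111. This is the CRC / FCS.

11111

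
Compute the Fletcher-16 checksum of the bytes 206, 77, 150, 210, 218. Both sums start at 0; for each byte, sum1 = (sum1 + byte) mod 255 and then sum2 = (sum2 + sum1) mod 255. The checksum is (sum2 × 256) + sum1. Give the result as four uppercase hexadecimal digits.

Running sums (mod 255):
  after byte 0 (206): sum1=206, sum2=206
  after byte 1 (77): sum1=28, sum2=234
  after byte 2 (150): sum1=178, sum2=157
  after byte 3 (210): sum1=133, sum2=35
  after byte 4 (218): sum1=96, sum2=131
Checksum = sum2·256 + sum1 = 131·256 + 96 = 33632 = 0x8360.

8360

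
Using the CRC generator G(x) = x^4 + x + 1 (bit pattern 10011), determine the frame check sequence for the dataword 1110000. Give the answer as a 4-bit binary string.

Append 4 zeros: 11100000000. Divide by 10011 (XOR where the leading bit is 1):
  pos 0: 11100 XOR 10011 = 01111
  pos 1: 11110 XOR 10011 = 01101
  pos 2: 11010 XOR 10011 = 01001
  pos 3: 10010 XOR 10011 = 00001
Remainder (last 4 bits) = 1000. This is the CRC / FCS.

1000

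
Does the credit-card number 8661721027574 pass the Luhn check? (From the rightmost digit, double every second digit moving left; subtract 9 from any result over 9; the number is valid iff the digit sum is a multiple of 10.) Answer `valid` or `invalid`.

From the right, keep odd positions and double even positions (subtract 9 from any doubled value over 9):
  doubled (positions 2,4,...): 5 5 0 4 2 3 → sum 19
  kept (positions 1,3,...): 4 5 2 1 7 6 8 → sum 33
Total = 52.
52 mod 10 = 2, so the number is invalid.

invalid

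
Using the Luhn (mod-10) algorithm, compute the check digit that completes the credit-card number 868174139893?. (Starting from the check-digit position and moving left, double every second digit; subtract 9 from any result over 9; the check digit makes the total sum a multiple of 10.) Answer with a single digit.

Partial digits right→left: 3 9 8 9 3 1 4 7 1 8 6 8
Double every second digit counting from the check-digit position (so the 1st, 3rd, 5th, ... of the partial from the right).
  doubled (with −9 where >9): 6 7 6 8 2 3 → sum 32
  kept as-is: 9 9 1 7 8 8 → sum 42
Total = 32 + 42 = 74.
Check digit = (10 − (74 mod 10)) mod 10 = 6.

6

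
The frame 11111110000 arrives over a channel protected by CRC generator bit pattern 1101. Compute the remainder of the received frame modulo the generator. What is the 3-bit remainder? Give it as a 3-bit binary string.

Modulo-2 division of 11111110000 by 1101:
  pos 0: 1111 XOR 1101 = 0010
  pos 2: 1011 XOR 1101 = 0110
  pos 3: 1101 XOR 1101 = 0000
Remainder = 000 (zero — the frame passes the CRC check).

000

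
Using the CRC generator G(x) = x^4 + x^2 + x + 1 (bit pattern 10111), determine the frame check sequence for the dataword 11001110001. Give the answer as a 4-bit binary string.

0011

Append 4 zeros: 110011100010000. Divide by 10111 (XOR where the leading bit is 1):
  pos 0: 11001 XOR 10111 = 01110
  pos 1: 11101 XOR 10111 = 01010
  pos 2: 10101 XOR 10111 = 00010
  pos 5: 10000 XOR 10111 = 00111
  pos 7: 11110 XOR 10111 = 01001
  pos 8: 10010 XOR 10111 = 00101
  pos 10: 10100 XOR 10111 = 00011
Remainder (last 4 bits) = 0011. This is the CRC / FCS.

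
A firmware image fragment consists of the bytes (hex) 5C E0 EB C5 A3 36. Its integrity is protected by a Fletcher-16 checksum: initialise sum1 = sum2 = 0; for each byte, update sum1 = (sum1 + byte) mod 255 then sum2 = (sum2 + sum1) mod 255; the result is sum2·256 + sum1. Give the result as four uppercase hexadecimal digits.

0DC8

Running sums (mod 255):
  after byte 0 (5C): sum1=92, sum2=92
  after byte 1 (E0): sum1=61, sum2=153
  after byte 2 (EB): sum1=41, sum2=194
  after byte 3 (C5): sum1=238, sum2=177
  after byte 4 (A3): sum1=146, sum2=68
  after byte 5 (36): sum1=200, sum2=13
Checksum = sum2·256 + sum1 = 13·256 + 200 = 3528 = 0x0DC8.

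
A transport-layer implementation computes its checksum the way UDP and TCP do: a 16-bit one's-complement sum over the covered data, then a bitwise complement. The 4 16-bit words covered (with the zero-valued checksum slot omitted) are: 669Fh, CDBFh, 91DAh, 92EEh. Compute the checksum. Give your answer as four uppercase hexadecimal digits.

One's-complement addition (fold any carry out of bit 15 back into bit 0):
  0x669F + 0xCDBF = 0x1345E → wrap carry → 0x345F
  0x345F + 0x91DA = 0x0C639
  0xC639 + 0x92EE = 0x15927 → wrap carry → 0x5928
One's-complement sum = 0x5928.
Checksum = ~0x5928 & 0xFFFF = 0xA6D7.

A6D7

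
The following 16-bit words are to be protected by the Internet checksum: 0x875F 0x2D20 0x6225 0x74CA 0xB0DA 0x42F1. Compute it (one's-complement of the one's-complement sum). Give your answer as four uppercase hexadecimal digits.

80C4

One's-complement addition (fold any carry out of bit 15 back into bit 0):
  0x875F + 0x2D20 = 0x0B47F
  0xB47F + 0x6225 = 0x116A4 → wrap carry → 0x16A5
  0x16A5 + 0x74CA = 0x08B6F
  0x8B6F + 0xB0DA = 0x13C49 → wrap carry → 0x3C4A
  0x3C4A + 0x42F1 = 0x07F3B
One's-complement sum = 0x7F3B.
Checksum = ~0x7F3B & 0xFFFF = 0x80C4.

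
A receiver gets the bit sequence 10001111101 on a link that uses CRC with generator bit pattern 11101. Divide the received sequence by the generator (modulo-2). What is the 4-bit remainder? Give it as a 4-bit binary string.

Modulo-2 division of 10001111101 by 11101:
  pos 0: 10001 XOR 11101 = 01100
  pos 1: 11001 XOR 11101 = 00100
  pos 3: 10011 XOR 11101 = 01110
  pos 4: 11101 XOR 11101 = 00000
Remainder = 0001 (nonzero — an error is detected).

0001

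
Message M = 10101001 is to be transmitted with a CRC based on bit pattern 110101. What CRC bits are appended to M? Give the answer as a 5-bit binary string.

Append 5 zeros: 1010100100000. Divide by 110101 (XOR where the leading bit is 1):
  pos 0: 101010 XOR 110101 = 011111
  pos 1: 111110 XOR 110101 = 001011
  pos 3: 101110 XOR 110101 = 011011
  pos 4: 110110 XOR 110101 = 000011
Remainder (last 5 bits) = 11000. This is the CRC / FCS.

11000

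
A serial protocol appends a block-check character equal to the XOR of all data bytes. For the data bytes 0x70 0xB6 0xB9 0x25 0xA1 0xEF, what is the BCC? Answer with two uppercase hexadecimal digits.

14

XOR the bytes together:
  start with 0x70
  0x70 ⊕ 0xB6 = 0xC6
  0xC6 ⊕ 0xB9 = 0x7F
  0x7F ⊕ 0x25 = 0x5A
  0x5A ⊕ 0xA1 = 0xFB
  0xFB ⊕ 0xEF = 0x14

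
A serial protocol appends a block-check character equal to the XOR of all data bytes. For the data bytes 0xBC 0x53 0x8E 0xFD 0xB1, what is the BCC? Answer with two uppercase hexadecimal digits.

XOR the bytes together:
  start with 0xBC
  0xBC ⊕ 0x53 = 0xEF
  0xEF ⊕ 0x8E = 0x61
  0x61 ⊕ 0xFD = 0x9C
  0x9C ⊕ 0xB1 = 0x2D

2D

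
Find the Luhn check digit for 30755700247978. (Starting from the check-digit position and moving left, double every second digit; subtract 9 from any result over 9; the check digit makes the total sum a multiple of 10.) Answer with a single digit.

9

Partial digits right→left: 8 7 9 7 4 2 0 0 7 5 5 7 0 3
Double every second digit counting from the check-digit position (so the 1st, 3rd, 5th, ... of the partial from the right).
  doubled (with −9 where >9): 7 9 8 0 5 1 0 → sum 30
  kept as-is: 7 7 2 0 5 7 3 → sum 31
Total = 30 + 31 = 61.
Check digit = (10 − (61 mod 10)) mod 10 = 9.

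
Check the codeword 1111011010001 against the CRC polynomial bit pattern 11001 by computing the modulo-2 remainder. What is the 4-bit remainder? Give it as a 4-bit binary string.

0001

Modulo-2 division of 1111011010001 by 11001:
  pos 0: 11110 XOR 11001 = 00111
  pos 2: 11111 XOR 11001 = 00110
  pos 4: 11001 XOR 11001 = 00000
Remainder = 0001 (nonzero — an error is detected).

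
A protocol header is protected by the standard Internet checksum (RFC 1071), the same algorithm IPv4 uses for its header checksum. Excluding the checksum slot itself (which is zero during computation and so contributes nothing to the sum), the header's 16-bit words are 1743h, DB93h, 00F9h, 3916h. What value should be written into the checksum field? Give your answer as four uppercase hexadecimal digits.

One's-complement addition (fold any carry out of bit 15 back into bit 0):
  0x1743 + 0xDB93 = 0x0F2D6
  0xF2D6 + 0x00F9 = 0x0F3CF
  0xF3CF + 0x3916 = 0x12CE5 → wrap carry → 0x2CE6
One's-complement sum = 0x2CE6.
Checksum = ~0x2CE6 & 0xFFFF = 0xD319.

D319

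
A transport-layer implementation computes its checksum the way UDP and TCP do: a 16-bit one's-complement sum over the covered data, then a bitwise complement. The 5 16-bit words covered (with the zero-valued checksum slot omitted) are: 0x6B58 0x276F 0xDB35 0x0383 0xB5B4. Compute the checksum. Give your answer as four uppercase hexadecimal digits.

D8CA

One's-complement addition (fold any carry out of bit 15 back into bit 0):
  0x6B58 + 0x276F = 0x092C7
  0x92C7 + 0xDB35 = 0x16DFC → wrap carry → 0x6DFD
  0x6DFD + 0x0383 = 0x07180
  0x7180 + 0xB5B4 = 0x12734 → wrap carry → 0x2735
One's-complement sum = 0x2735.
Checksum = ~0x2735 & 0xFFFF = 0xD8CA.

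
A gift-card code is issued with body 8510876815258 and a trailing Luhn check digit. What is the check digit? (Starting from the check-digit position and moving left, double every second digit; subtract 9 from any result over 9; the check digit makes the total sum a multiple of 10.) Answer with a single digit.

8

Partial digits right→left: 8 5 2 5 1 8 6 7 8 0 1 5 8
Double every second digit counting from the check-digit position (so the 1st, 3rd, 5th, ... of the partial from the right).
  doubled (with −9 where >9): 7 4 2 3 7 2 7 → sum 32
  kept as-is: 5 5 8 7 0 5 → sum 30
Total = 32 + 30 = 62.
Check digit = (10 − (62 mod 10)) mod 10 = 8.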